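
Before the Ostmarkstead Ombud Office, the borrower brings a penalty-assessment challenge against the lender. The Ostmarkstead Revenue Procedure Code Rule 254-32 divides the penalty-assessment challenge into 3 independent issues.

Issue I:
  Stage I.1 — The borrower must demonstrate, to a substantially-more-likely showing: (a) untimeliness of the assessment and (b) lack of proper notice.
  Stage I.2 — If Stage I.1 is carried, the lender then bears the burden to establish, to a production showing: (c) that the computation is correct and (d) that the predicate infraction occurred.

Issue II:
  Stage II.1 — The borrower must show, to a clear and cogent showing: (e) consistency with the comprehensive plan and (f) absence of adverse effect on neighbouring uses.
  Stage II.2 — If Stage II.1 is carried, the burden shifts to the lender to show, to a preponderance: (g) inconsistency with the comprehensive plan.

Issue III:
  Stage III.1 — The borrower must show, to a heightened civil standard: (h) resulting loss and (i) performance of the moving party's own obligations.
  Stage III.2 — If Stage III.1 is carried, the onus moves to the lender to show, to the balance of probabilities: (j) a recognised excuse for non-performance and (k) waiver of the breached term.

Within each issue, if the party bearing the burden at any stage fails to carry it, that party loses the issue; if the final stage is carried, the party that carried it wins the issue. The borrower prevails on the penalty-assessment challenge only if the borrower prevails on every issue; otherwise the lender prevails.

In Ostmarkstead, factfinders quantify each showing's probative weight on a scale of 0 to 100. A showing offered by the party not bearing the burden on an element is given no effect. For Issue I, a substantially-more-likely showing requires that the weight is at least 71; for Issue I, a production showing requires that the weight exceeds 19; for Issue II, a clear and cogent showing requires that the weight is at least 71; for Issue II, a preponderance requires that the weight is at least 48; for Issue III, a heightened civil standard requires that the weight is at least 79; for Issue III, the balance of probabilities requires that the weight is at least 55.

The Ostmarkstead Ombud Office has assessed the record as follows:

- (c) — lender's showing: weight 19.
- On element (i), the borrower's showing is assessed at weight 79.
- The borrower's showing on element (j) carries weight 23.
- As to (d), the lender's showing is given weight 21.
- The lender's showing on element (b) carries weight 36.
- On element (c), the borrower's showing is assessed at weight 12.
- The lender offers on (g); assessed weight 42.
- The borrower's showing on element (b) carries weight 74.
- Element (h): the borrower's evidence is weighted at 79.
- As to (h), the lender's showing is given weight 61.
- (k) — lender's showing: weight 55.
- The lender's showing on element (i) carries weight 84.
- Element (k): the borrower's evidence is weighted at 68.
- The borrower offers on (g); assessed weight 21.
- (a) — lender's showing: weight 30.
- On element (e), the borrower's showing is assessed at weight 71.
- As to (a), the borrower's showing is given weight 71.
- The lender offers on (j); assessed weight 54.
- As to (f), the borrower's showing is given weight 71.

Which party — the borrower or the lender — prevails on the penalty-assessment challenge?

— Issue I —
At Stage I.1 the borrower must meet a substantially-more-likely showing (weight is at least 71): on (a) the weight is 71 (the lender's 30 is given no effect), ≥ 71, so (a) meets the standard; on (b) the weight is 74 (the lender's 36 is given no effect), ≥ 71, so (b) meets the standard.
  The borrower carries Stage I.1; the lender now bears the burden.
At Stage I.2 the lender must meet a production showing (weight exceeds 19): on (c) the weight is 19 (the borrower's 12 is given no effect), ≤ 19, so (c) does not meet the standard; on (d) the weight is 21, which does exceed 19, so (d) meets the standard.
  Stage I.2 not carried; the lender fails its burden.
So the borrower prevails on this issue.
— Issue II —
At Stage II.1 the borrower must meet a clear and cogent showing (weight is at least 71): on (e) the weight is 71, which does reach 71, so (e) meets the standard; on (f) the weight is 71, ≥ 71, so (f) meets the standard.
  Stage II.1 is satisfied; the onus moves to the lender.
At Stage II.2 the lender must meet a preponderance (weight is at least 48): on (g) the weight is 42 (the borrower's 21 is given no effect), < 48, so (g) does not meet the standard.
  Not every element is met, so the lender fails to carry Stage II.2.
The borrower prevails on this issue.
— Issue III —
Stage III.1 — burden on borrower; standard: a heightened civil standard (weight is at least 79).
    (h): 79 (lender's 61 disregarded) ≥ 79 [met]
    (i): 79 (lender's 84 disregarded) ≥ 79 [met]
  All elements met. The burden passes to the lender.
Stage III.2 — burden on lender; standard: the balance of probabilities (weight is at least 55).
    (j): 54 (borrower's 23 disregarded) < 55 [not met]
    (k): 55 (borrower's 68 disregarded) ≥ 55 [met]
  Not every element is met, so the lender fails to carry Stage III.2.
The borrower prevails on this issue.
Per-issue: Issue I → borrower; Issue II → borrower; Issue III → borrower. The borrower must prevail on every issue; overall, the borrower prevails.

borrower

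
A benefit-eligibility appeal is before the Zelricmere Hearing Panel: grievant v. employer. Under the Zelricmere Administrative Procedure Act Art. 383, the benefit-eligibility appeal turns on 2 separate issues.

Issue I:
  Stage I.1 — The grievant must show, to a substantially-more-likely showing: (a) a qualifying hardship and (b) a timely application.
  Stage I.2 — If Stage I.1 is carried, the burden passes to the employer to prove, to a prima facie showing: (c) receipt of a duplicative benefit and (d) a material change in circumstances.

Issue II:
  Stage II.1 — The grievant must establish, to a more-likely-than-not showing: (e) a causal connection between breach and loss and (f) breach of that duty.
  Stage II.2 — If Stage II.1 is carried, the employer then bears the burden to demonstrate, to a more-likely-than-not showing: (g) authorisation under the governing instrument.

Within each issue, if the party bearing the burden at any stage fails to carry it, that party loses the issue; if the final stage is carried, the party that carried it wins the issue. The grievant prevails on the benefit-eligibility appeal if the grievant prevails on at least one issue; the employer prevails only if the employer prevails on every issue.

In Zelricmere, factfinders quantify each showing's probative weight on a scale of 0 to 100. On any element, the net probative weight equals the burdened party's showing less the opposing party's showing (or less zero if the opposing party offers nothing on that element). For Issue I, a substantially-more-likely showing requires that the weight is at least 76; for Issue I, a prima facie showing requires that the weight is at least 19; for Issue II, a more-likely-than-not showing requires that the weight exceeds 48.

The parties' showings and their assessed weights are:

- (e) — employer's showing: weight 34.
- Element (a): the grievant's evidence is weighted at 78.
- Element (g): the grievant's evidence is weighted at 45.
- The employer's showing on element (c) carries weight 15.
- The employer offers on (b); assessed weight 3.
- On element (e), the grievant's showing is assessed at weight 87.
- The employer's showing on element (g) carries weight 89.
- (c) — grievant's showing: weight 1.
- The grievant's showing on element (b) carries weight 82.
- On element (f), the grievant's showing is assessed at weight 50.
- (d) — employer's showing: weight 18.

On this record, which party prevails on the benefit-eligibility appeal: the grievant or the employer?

grievant

— Issue I —
At Stage I.1 the grievant must meet a substantially-more-likely showing (weight is at least 76): on (a) the weight is 78, ≥ 76, so (a) meets the standard; on (b) the weight is 82 less the opposing 3 gives net 79, ≥ 76, so (b) meets the standard.
  All elements met. The burden passes to the employer.
At Stage I.2 the employer must meet a prima facie showing (weight is at least 19): on (c) the weight is 15 less the opposing 1 gives net 14, which does not reach 19, so (c) does not meet the standard; on (d) the weight is 18, < 19, so (d) does not meet the standard.
  Not every element is met, so the employer fails to carry Stage I.2.
The analysis ends at Stage I.2; the grievant prevails on this issue.
— Issue II —
Stage II.1 (grievant, a more-likely-than-not showing, weight exceeds 48): (e) net 87−34=53 > 48 — meets; (f) 50 > 48 — meets.
  Stage II.1 carried; the burden shifts to the employer.
Stage II.2 (employer, a more-likely-than-not showing, weight exceeds 48): (g) net 89−45=44 ≤ 48 — fails.
  The employer does not carry Stage II.2.
The analysis ends at Stage II.2; the grievant prevails on this issue.
Per-issue: Issue I → grievant; Issue II → grievant. The grievant must prevail on at least one issue; overall, the grievant prevails.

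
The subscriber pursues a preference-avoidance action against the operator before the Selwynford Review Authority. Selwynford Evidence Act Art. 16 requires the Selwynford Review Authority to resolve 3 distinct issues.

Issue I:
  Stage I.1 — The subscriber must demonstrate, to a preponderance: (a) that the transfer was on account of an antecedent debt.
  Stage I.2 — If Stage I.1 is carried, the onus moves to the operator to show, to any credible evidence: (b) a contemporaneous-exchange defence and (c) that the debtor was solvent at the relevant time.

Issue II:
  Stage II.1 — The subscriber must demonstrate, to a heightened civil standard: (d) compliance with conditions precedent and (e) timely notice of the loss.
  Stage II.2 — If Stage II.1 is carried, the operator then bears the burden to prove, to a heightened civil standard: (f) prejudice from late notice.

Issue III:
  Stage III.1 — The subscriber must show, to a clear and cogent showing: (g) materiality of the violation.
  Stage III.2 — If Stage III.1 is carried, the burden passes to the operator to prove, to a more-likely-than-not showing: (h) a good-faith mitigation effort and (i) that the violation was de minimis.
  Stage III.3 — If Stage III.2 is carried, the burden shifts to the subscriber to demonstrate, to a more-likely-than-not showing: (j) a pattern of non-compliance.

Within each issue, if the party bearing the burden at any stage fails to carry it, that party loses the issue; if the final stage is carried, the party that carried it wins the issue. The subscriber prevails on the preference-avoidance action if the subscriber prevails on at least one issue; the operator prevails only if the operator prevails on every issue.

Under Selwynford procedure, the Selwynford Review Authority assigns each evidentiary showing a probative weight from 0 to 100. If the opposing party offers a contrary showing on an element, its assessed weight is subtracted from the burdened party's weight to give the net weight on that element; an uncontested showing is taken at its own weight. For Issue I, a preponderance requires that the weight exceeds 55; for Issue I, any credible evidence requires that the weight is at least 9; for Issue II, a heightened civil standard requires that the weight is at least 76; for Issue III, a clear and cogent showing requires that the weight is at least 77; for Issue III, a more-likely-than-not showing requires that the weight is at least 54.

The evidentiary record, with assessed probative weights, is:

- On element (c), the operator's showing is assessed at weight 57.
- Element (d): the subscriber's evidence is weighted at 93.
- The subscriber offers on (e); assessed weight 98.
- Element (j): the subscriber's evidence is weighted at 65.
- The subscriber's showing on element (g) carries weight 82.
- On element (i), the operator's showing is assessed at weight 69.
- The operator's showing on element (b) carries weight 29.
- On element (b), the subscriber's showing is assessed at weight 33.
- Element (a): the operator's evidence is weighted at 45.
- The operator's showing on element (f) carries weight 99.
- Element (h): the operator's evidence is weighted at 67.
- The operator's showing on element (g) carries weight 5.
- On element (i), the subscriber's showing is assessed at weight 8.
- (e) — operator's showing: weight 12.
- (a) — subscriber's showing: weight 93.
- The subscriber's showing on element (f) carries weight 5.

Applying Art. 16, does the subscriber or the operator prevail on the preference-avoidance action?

subscriber

— Issue I —
Stage I.1 (subscriber, a preponderance, weight exceeds 55): (a) net 93−45=48 ≤ 55 — fails.
  The subscriber does not carry Stage I.1.
The analysis ends at Stage I.1; the operator prevails on this issue.
— Issue II —
Stage II.1 (subscriber, a heightened civil standard, weight is at least 76): (d) 93 ≥ 76 — meets; (e) net 98−12=86 ≥ 76 — meets.
  Stage II.1 carried; the burden shifts to the operator.
Stage II.2 (operator, a heightened civil standard, weight is at least 76): (f) net 99−5=94 ≥ 76 — meets.
  The operator carries the last stage.
With every stage satisfied, the operator prevails on this issue.
— Issue III —
Stage III.1 (subscriber, a clear and cogent showing, weight is at least 77): (g) net 82−5=77 ≥ 77 — meets.
  Stage III.1 is satisfied; the onus moves to the operator.
Stage III.2 (operator, a more-likely-than-not showing, weight is at least 54): (h) 67 ≥ 54 — meets; (i) net 69−8=61 ≥ 54 — meets.
  The operator carries Stage III.2; the subscriber now bears the burden.
Stage III.3 (subscriber, a more-likely-than-not showing, weight is at least 54): (j) 65 ≥ 54 — meets.
  The subscriber carries the last stage.
With every stage satisfied, the subscriber prevails on this issue.
Per-issue: Issue I → operator; Issue II → operator; Issue III → subscriber. The subscriber must prevail on at least one issue; overall, the subscriber prevails.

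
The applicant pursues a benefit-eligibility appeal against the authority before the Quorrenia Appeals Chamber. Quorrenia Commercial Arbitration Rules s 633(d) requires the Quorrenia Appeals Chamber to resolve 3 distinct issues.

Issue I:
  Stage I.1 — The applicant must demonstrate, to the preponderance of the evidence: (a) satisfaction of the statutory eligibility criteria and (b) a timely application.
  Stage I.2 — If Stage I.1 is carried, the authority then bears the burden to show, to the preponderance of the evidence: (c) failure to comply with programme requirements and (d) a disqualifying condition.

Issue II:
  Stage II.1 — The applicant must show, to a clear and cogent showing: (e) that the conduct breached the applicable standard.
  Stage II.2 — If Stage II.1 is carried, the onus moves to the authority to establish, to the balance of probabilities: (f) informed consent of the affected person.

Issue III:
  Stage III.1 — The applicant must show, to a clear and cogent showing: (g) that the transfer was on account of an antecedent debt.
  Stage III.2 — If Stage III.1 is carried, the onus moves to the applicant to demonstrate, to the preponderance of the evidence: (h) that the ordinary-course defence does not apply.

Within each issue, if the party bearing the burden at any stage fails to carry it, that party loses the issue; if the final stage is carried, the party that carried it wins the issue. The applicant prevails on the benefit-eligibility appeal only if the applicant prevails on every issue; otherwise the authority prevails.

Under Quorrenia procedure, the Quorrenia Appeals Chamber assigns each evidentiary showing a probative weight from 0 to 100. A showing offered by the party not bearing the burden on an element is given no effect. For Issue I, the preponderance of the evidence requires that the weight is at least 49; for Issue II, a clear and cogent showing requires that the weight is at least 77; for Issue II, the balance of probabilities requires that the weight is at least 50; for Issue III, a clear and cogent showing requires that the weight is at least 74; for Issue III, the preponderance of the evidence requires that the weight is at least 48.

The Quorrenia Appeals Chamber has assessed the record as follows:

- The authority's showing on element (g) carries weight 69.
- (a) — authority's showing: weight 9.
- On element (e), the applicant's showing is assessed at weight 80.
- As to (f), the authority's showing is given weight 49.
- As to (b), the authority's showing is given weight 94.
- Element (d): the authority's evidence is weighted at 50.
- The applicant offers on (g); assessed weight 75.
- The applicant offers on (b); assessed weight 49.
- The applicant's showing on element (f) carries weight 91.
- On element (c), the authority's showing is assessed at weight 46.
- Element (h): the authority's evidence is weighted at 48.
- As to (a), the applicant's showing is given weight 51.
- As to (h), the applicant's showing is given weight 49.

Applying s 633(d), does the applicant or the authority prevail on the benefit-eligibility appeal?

applicant

— Issue I —
Stage I.1 — burden on applicant; standard: the preponderance of the evidence (weight is at least 49).
    (a): 51 (authority's 9 disregarded) ≥ 49 [met]
    (b): 49 (authority's 94 disregarded) ≥ 49 [met]
  The applicant carries Stage I.1; the authority now bears the burden.
Stage I.2 — burden on authority; standard: the preponderance of the evidence (weight is at least 49).
    (c): 46 < 49 [not met]
    (d): 50 ≥ 49 [met]
  Stage I.2 not carried; the authority fails its burden.
The applicant prevails on this issue.
— Issue II —
Stage II.1 (applicant, a clear and cogent showing, weight is at least 77): (e) 80 ≥ 77 — meets.
  Stage II.1 is satisfied; the onus moves to the authority.
Stage II.2 (authority, the balance of probabilities, weight is at least 50): (f) 49 (applicant's 91 disregarded) < 50 — fails.
  Not every element is met, so the authority fails to carry Stage II.2.
The analysis ends at Stage II.2; the applicant prevails on this issue.
— Issue III —
Stage III.1 — burden on applicant; standard: a clear and cogent showing (weight is at least 74).
    (g): 75 (authority's 69 disregarded) ≥ 74 [met]
  Stage III.1 is satisfied; the applicant continues to bear the burden.
Stage III.2 — burden on applicant; standard: the preponderance of the evidence (weight is at least 48).
    (h): 49 (authority's 48 disregarded) ≥ 48 [met]
  All elements met at the final stage.
With every stage satisfied, the applicant prevails on this issue.
Per-issue: Issue I → applicant; Issue II → applicant; Issue III → applicant. The applicant must prevail on every issue; overall, the applicant prevails.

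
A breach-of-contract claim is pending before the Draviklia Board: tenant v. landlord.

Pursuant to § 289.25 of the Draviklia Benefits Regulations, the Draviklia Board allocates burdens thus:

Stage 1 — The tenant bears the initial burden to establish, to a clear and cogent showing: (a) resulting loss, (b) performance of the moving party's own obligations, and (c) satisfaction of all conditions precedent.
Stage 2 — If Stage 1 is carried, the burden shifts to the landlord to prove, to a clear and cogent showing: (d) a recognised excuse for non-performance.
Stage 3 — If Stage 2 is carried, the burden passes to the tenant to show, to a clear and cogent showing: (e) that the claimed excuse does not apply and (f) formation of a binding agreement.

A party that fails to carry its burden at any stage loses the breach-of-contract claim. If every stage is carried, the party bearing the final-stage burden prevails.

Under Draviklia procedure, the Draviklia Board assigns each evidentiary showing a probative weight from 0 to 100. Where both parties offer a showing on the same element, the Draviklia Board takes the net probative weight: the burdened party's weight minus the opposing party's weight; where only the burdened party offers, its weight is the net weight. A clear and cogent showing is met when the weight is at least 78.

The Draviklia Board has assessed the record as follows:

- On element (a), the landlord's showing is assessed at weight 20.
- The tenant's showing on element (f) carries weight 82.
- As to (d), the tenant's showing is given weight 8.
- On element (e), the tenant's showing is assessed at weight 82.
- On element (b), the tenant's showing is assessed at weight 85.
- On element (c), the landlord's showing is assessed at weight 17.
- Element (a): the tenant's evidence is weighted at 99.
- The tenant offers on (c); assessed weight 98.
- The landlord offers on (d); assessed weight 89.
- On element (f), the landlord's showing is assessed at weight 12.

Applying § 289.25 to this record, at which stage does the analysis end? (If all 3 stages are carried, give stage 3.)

stage 3

At Stage 1 the tenant must meet a clear and cogent showing (weight is at least 78): on (a) the weight is 99 less the opposing 20 gives net 79, ≥ 78, so (a) meets the standard; on (b) the weight is 85, ≥ 78, so (b) meets the standard; on (c) the weight is 98 less the opposing 17 gives net 81, which does reach 78, so (c) meets the standard.
  Stage 1 is satisfied; the onus moves to the landlord.
At Stage 2 the landlord must meet a clear and cogent showing (weight is at least 78): on (d) the weight is 89 less the opposing 8 gives net 81, ≥ 78, so (d) meets the standard.
  All elements met. The burden passes to the tenant.
At Stage 3 the tenant must meet a clear and cogent showing (weight is at least 78): on (e) the weight is 82, ≥ 78, so (e) meets the standard; on (f) the weight is 82 less the opposing 12 gives net 70, which does not reach 78, so (f) does not meet the standard.
  Not every element is met, so the tenant fails to carry Stage 3.
So the landlord prevails.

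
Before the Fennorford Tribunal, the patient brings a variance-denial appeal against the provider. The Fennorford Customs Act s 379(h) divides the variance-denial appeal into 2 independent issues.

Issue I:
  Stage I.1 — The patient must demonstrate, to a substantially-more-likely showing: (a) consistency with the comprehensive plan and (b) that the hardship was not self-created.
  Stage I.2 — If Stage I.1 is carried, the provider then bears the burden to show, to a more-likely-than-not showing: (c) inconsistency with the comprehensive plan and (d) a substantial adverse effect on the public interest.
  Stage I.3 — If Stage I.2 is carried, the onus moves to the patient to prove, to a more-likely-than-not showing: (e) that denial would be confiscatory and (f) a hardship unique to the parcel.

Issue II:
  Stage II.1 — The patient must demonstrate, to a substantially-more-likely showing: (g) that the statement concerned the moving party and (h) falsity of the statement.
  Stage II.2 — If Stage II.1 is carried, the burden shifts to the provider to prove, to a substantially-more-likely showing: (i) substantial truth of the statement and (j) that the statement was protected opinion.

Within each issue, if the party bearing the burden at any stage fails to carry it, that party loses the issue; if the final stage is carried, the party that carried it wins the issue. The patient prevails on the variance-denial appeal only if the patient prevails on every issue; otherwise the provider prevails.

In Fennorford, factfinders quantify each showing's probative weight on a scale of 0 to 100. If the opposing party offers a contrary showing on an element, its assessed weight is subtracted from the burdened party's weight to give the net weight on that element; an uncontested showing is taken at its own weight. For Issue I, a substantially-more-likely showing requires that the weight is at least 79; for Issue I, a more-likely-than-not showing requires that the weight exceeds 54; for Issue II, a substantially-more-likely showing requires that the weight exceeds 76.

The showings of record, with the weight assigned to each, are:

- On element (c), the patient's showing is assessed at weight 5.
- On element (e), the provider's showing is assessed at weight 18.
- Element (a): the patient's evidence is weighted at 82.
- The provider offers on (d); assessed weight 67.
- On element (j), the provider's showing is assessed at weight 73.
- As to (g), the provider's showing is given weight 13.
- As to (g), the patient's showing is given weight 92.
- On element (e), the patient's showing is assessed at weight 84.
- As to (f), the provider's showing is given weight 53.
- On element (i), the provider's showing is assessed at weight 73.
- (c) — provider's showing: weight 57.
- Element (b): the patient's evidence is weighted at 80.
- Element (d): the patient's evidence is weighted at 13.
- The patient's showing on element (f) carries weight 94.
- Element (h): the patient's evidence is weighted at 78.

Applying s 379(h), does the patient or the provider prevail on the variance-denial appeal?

patient

— Issue I —
Stage I.1 (patient, a substantially-more-likely showing, weight is at least 79): (a) 82 ≥ 79 — meets; (b) 80 ≥ 79 — meets.
  Stage I.1 is satisfied; the onus moves to the provider.
Stage I.2 (provider, a more-likely-than-not showing, weight exceeds 54): (c) net 57−5=52 ≤ 54 — fails; (d) net 67−13=54 ≤ 54 — fails.
  Not every element is met, so the provider fails to carry Stage I.2.
So the patient prevails on this issue.
— Issue II —
At Stage II.1 the patient must meet a substantially-more-likely showing (weight exceeds 76): on (g) the weight is 92 less the opposing 13 gives net 79, which does exceed 76, so (g) meets the standard; on (h) the weight is 78, which does exceed 76, so (h) meets the standard.
  The patient carries Stage II.1; the provider now bears the burden.
At Stage II.2 the provider must meet a substantially-more-likely showing (weight exceeds 76): on (i) the weight is 73, which does not exceed 76, so (i) does not meet the standard; on (j) the weight is 73, which does not exceed 76, so (j) does not meet the standard.
  The provider does not carry Stage II.2.
The patient prevails on this issue.
Per-issue: Issue I → patient; Issue II → patient. The patient must prevail on every issue; overall, the patient prevails.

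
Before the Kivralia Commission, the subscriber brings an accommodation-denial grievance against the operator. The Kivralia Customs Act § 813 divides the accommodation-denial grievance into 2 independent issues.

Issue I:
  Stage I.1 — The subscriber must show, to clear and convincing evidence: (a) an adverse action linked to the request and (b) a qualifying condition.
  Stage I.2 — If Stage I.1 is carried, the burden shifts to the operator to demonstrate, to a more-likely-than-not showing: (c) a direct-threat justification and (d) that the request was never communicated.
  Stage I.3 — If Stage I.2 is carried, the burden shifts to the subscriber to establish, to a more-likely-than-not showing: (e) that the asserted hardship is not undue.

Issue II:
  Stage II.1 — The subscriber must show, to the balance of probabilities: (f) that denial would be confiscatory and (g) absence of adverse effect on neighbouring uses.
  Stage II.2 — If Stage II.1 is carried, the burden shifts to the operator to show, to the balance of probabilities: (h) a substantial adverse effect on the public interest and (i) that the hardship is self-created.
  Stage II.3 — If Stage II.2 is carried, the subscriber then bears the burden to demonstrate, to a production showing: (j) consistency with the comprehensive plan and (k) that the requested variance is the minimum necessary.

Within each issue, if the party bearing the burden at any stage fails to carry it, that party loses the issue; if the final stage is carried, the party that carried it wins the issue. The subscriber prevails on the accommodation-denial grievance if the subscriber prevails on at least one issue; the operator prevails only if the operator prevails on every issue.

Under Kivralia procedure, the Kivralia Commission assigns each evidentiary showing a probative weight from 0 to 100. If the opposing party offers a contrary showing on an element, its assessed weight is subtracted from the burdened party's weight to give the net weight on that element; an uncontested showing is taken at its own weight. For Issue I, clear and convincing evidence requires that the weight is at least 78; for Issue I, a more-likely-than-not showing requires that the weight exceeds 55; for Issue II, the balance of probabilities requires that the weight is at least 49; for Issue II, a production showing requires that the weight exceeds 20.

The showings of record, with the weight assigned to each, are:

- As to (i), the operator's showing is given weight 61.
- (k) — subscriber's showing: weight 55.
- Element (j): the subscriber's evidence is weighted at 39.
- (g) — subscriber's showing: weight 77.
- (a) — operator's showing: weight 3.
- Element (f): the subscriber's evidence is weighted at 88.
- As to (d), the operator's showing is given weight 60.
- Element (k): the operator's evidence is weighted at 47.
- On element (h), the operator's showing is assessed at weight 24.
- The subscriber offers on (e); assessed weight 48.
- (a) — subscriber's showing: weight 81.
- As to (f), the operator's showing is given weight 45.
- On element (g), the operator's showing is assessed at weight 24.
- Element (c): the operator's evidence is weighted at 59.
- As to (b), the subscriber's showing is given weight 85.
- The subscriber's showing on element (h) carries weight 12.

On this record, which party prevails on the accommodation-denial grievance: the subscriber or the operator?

— Issue I —
Stage I.1 (subscriber, clear and convincing evidence, weight is at least 78): (a) net 81−3=78 ≥ 78 — meets; (b) 85 ≥ 78 — meets.
  Stage I.1 is satisfied; the onus moves to the operator.
Stage I.2 (operator, a more-likely-than-not showing, weight exceeds 55): (c) 59 > 55 — meets; (d) 60 > 55 — meets.
  The operator carries Stage I.2; the subscriber now bears the burden.
Stage I.3 (subscriber, a more-likely-than-not showing, weight exceeds 55): (e) 48 ≤ 55 — fails.
  Stage I.3 not carried; the subscriber fails its burden.
So the operator prevails on this issue.
— Issue II —
Stage II.1 — burden on subscriber; standard: the balance of probabilities (weight is at least 49).
    (f): 88 − 45 = 43 < 49 [not met]
    (g): 77 − 24 = 53 ≥ 49 [met]
  Stage II.1 not carried; the subscriber fails its burden.
So the operator prevails on this issue.
Per-issue: Issue I → operator; Issue II → operator. The subscriber must prevail on at least one issue; overall, the operator prevails.

operator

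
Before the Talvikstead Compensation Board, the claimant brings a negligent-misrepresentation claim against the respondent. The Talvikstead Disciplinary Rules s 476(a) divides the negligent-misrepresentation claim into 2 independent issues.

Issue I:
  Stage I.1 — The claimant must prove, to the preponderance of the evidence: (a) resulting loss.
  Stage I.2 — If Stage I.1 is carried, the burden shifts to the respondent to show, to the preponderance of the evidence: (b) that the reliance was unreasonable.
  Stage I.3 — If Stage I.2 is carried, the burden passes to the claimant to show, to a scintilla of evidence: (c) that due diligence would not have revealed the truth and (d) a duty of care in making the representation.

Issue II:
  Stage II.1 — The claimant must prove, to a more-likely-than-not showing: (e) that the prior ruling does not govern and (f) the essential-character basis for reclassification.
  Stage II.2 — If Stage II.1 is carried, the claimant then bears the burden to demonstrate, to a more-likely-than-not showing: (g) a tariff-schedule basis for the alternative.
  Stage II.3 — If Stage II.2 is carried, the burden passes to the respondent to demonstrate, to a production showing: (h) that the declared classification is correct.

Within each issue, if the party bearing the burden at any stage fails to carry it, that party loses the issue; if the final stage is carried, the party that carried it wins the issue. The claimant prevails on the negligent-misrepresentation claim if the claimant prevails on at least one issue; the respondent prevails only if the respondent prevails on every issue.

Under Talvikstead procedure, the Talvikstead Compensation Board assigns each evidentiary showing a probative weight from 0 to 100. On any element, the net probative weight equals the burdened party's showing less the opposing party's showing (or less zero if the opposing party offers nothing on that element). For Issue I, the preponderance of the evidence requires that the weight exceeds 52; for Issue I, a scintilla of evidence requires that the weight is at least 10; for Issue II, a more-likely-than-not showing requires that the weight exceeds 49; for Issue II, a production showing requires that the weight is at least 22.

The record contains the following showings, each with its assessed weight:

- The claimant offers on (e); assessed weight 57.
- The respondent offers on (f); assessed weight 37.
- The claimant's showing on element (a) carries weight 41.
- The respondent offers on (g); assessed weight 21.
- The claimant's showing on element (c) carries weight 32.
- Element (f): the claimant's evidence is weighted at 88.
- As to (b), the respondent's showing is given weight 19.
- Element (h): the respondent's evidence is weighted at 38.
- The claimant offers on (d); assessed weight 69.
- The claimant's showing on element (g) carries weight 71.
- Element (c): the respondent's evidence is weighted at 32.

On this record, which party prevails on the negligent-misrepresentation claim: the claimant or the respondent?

— Issue I —
Stage I.1 (claimant, the preponderance of the evidence, weight exceeds 52): (a) 41 ≤ 52 — fails.
  Not every element is met, so the claimant fails to carry Stage I.1.
The analysis ends at Stage I.1; the respondent prevails on this issue.
— Issue II —
At Stage II.1 the claimant must meet a more-likely-than-not showing (weight exceeds 49): on (e) the weight is 57, > 49, so (e) meets the standard; on (f) the weight is 88 less the opposing 37 gives net 51, which does exceed 49, so (f) meets the standard.
  Stage II.1 carried; the burden remains with the claimant.
At Stage II.2 the claimant must meet a more-likely-than-not showing (weight exceeds 49): on (g) the weight is 71 less the opposing 21 gives net 50, which does exceed 49, so (g) meets the standard.
  Stage II.2 is satisfied; the onus moves to the respondent.
At Stage II.3 the respondent must meet a production showing (weight is at least 22): on (h) the weight is 38, which does reach 22, so (h) meets the standard.
  The respondent carries the last stage.
With every stage satisfied, the respondent prevails on this issue.
Per-issue: Issue I → respondent; Issue II → respondent. The claimant must prevail on at least one issue; overall, the respondent prevails.

respondent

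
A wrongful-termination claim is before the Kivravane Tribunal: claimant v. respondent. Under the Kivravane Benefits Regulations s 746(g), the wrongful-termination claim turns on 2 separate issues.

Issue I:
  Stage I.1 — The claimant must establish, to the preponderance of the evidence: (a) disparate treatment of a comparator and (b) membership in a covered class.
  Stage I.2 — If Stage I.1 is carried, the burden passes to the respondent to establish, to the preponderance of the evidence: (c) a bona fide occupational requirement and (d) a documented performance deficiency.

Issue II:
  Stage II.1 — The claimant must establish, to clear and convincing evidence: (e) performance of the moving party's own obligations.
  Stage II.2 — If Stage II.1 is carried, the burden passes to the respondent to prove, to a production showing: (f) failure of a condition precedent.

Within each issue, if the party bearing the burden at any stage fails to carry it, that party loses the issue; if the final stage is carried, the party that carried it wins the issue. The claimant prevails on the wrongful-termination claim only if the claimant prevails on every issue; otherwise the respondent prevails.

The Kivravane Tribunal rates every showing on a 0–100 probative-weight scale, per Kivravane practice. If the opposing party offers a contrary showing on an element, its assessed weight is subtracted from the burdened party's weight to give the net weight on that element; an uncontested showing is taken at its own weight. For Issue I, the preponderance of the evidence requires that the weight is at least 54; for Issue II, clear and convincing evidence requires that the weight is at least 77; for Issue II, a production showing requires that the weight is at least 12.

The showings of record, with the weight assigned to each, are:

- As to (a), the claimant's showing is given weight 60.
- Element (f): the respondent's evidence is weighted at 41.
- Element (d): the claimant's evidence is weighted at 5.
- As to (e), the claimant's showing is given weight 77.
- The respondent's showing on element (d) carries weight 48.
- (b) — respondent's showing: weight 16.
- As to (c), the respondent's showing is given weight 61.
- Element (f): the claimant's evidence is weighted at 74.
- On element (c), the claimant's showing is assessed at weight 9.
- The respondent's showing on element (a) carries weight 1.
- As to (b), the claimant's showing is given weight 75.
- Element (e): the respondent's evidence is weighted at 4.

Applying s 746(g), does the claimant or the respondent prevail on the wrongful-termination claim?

respondent

— Issue I —
Stage I.1 (claimant, the preponderance of the evidence, weight is at least 54): (a) net 60−1=59 ≥ 54 — meets; (b) net 75−16=59 ≥ 54 — meets.
  Stage I.1 carried; the burden shifts to the respondent.
Stage I.2 (respondent, the preponderance of the evidence, weight is at least 54): (c) net 61−9=52 < 54 — fails; (d) net 48−5=43 < 54 — fails.
  Not every element is met, so the respondent fails to carry Stage I.2.
The claimant prevails on this issue.
— Issue II —
At Stage II.1 the claimant must meet clear and convincing evidence (weight is at least 77): on (e) the weight is 77 less the opposing 4 gives net 73, which does not reach 77, so (e) does not meet the standard.
  The claimant does not carry Stage II.1.
The analysis ends at Stage II.1; the respondent prevails on this issue.
Per-issue: Issue I → claimant; Issue II → respondent. The claimant must prevail on every issue; overall, the respondent prevails.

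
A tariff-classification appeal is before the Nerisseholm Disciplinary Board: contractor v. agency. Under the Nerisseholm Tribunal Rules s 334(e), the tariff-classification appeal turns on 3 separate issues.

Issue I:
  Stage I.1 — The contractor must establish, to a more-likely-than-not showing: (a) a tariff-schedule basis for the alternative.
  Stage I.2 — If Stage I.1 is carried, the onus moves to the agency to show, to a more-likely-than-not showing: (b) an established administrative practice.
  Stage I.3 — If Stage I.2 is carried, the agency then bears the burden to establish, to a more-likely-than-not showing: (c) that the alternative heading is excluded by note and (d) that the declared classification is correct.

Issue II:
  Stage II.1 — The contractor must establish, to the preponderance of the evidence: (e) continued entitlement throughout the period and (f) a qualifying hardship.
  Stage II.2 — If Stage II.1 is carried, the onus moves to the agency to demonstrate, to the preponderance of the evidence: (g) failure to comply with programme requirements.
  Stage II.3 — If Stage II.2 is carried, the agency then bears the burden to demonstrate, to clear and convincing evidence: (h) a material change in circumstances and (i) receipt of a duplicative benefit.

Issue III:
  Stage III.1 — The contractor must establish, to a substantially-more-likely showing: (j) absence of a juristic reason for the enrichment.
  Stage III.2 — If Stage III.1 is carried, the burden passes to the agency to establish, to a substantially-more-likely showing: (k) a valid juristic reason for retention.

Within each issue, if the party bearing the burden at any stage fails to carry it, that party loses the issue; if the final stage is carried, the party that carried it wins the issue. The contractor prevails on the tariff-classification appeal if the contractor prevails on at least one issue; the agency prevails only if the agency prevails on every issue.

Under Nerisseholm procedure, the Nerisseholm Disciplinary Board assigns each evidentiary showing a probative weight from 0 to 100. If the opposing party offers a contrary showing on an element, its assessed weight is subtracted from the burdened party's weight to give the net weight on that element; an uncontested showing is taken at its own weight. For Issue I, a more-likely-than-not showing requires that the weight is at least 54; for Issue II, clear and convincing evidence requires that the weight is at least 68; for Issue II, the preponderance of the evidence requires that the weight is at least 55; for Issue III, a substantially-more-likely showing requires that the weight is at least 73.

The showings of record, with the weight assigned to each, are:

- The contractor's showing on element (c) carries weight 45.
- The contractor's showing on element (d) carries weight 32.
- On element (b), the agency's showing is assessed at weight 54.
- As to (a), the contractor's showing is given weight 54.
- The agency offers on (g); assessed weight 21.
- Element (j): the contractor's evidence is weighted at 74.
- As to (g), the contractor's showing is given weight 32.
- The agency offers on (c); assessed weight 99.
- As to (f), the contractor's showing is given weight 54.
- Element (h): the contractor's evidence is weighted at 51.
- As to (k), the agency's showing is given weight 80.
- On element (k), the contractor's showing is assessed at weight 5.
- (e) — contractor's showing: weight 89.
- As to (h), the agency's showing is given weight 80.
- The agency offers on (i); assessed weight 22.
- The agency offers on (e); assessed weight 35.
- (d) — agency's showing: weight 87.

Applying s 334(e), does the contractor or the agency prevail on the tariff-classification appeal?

agency

— Issue I —
At Stage I.1 the contractor must meet a more-likely-than-not showing (weight is at least 54): on (a) the weight is 54, ≥ 54, so (a) meets the standard.
  Stage I.1 carried; the burden shifts to the agency.
At Stage I.2 the agency must meet a more-likely-than-not showing (weight is at least 54): on (b) the weight is 54, ≥ 54, so (b) meets the standard.
  Stage I.2 carried; the burden remains with the agency.
At Stage I.3 the agency must meet a more-likely-than-not showing (weight is at least 54): on (c) the weight is 99 less the opposing 45 gives net 54, which does reach 54, so (c) meets the standard; on (d) the weight is 87 less the opposing 32 gives net 55, ≥ 54, so (d) meets the standard.
  All elements met at the final stage.
Every stage carried; the agency prevails on this issue.
— Issue II —
Stage II.1 — burden on contractor; standard: the preponderance of the evidence (weight is at least 55).
    (e): 89 − 35 = 54 < 55 [not met]
    (f): 54 < 55 [not met]
  Stage II.1 not carried; the contractor fails its burden.
The analysis ends at Stage II.1; the agency prevails on this issue.
— Issue III —
Stage III.1 — burden on contractor; standard: a substantially-more-likely showing (weight is at least 73).
    (j): 74 ≥ 73 [met]
  Stage III.1 is satisfied; the onus moves to the agency.
Stage III.2 — burden on agency; standard: a substantially-more-likely showing (weight is at least 73).
    (k): 80 − 5 = 75 ≥ 73 [met]
  All elements met at the final stage.
All stages carried — the agency prevails on this issue.
Per-issue: Issue I → agency; Issue II → agency; Issue III → agency. The contractor must prevail on at least one issue; overall, the agency prevails.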